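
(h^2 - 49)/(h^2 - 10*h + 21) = (h + 7)/(h - 3)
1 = 1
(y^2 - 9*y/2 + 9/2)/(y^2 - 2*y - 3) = (y - 3/2)/(y + 1)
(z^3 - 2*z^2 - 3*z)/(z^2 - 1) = z*(z - 3)/(z - 1)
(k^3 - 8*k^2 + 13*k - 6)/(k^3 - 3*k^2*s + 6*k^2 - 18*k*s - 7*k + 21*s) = (-k^2 + 7*k - 6)/(-k^2 + 3*k*s - 7*k + 21*s)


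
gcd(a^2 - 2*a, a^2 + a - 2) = 1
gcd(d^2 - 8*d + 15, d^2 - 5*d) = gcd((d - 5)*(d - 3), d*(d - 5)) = d - 5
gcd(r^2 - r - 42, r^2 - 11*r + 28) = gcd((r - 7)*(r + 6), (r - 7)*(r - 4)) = r - 7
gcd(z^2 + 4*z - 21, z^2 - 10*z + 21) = z - 3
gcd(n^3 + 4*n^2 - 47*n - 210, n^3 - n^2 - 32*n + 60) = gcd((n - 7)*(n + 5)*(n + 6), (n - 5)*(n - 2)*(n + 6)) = n + 6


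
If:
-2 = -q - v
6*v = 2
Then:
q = 5/3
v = 1/3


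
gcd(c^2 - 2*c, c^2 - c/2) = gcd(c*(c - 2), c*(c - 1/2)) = c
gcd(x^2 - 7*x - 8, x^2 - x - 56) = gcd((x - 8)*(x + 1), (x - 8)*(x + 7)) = x - 8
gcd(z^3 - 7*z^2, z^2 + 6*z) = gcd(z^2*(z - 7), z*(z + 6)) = z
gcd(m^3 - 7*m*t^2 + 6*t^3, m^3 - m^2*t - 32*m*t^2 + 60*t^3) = -m + 2*t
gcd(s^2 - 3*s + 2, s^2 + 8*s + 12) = 1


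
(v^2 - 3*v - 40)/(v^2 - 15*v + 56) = (v + 5)/(v - 7)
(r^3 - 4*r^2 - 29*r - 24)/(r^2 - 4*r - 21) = (r^2 - 7*r - 8)/(r - 7)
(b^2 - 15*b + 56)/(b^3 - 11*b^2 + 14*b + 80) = (b - 7)/(b^2 - 3*b - 10)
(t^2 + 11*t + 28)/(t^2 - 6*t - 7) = (t^2 + 11*t + 28)/(t^2 - 6*t - 7)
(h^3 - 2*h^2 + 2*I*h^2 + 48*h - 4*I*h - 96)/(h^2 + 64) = (h^2 + h*(-2 - 6*I) + 12*I)/(h - 8*I)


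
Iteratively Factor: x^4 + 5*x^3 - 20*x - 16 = (x - 2)*(x^3 + 7*x^2 + 14*x + 8) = (x - 2)*(x + 2)*(x^2 + 5*x + 4) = (x - 2)*(x + 1)*(x + 2)*(x + 4)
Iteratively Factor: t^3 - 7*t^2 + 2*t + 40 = (t - 5)*(t^2 - 2*t - 8) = (t - 5)*(t - 4)*(t + 2)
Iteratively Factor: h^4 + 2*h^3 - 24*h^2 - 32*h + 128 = (h - 4)*(h^3 + 6*h^2 - 32) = (h - 4)*(h - 2)*(h^2 + 8*h + 16) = (h - 4)*(h - 2)*(h + 4)*(h + 4)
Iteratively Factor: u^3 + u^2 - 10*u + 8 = (u - 2)*(u^2 + 3*u - 4) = (u - 2)*(u - 1)*(u + 4)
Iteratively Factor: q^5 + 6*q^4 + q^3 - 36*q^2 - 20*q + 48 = (q - 2)*(q^4 + 8*q^3 + 17*q^2 - 2*q - 24) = (q - 2)*(q - 1)*(q^3 + 9*q^2 + 26*q + 24) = (q - 2)*(q - 1)*(q + 2)*(q^2 + 7*q + 12) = (q - 2)*(q - 1)*(q + 2)*(q + 3)*(q + 4)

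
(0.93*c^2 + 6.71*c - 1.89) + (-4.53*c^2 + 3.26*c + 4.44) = -3.6*c^2 + 9.97*c + 2.55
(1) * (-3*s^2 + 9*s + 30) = -3*s^2 + 9*s + 30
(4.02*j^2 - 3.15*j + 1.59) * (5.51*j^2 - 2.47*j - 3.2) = 22.1502*j^4 - 27.2859*j^3 + 3.6774*j^2 + 6.1527*j - 5.088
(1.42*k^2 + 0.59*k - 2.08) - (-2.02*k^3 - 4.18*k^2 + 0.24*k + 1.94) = 2.02*k^3 + 5.6*k^2 + 0.35*k - 4.02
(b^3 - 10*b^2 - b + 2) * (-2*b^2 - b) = -2*b^5 + 19*b^4 + 12*b^3 - 3*b^2 - 2*b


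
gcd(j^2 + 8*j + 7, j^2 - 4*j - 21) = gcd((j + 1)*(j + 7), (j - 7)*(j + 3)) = 1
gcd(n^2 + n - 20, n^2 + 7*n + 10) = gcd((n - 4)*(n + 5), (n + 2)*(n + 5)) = n + 5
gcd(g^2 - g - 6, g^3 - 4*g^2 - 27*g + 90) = g - 3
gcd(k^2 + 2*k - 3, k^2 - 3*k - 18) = k + 3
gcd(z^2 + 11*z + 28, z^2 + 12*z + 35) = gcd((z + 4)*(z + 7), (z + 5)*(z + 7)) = z + 7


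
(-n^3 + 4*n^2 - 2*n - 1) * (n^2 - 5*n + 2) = -n^5 + 9*n^4 - 24*n^3 + 17*n^2 + n - 2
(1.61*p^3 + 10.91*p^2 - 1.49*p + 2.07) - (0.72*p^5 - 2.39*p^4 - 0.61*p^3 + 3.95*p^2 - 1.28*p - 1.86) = -0.72*p^5 + 2.39*p^4 + 2.22*p^3 + 6.96*p^2 - 0.21*p + 3.93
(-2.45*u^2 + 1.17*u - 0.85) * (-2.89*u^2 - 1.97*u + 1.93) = 7.0805*u^4 + 1.4452*u^3 - 4.5769*u^2 + 3.9326*u - 1.6405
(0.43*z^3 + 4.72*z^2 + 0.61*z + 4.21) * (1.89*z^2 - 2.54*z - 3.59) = 0.8127*z^5 + 7.8286*z^4 - 12.3796*z^3 - 10.5373*z^2 - 12.8833*z - 15.1139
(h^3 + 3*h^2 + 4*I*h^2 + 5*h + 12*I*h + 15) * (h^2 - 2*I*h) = h^5 + 3*h^4 + 2*I*h^4 + 13*h^3 + 6*I*h^3 + 39*h^2 - 10*I*h^2 - 30*I*h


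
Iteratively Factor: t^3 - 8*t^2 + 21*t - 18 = (t - 3)*(t^2 - 5*t + 6) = (t - 3)^2*(t - 2)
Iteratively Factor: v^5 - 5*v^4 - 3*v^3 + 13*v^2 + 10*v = (v)*(v^4 - 5*v^3 - 3*v^2 + 13*v + 10) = v*(v - 5)*(v^3 - 3*v - 2) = v*(v - 5)*(v + 1)*(v^2 - v - 2) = v*(v - 5)*(v + 1)^2*(v - 2)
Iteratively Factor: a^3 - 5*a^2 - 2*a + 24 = (a - 3)*(a^2 - 2*a - 8) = (a - 4)*(a - 3)*(a + 2)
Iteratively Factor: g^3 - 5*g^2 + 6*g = (g)*(g^2 - 5*g + 6) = g*(g - 2)*(g - 3)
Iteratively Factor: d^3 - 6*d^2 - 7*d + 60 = (d + 3)*(d^2 - 9*d + 20) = (d - 5)*(d + 3)*(d - 4)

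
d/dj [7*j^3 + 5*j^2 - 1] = j*(21*j + 10)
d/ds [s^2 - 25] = 2*s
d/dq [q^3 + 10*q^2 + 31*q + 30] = 3*q^2 + 20*q + 31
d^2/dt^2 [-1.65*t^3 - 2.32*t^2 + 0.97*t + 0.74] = -9.9*t - 4.64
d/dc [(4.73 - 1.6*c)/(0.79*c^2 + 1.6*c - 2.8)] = (1.264*c^2 - 7.4734*c - 3.088)/(0.6241*c^4 + 2.528*c^3 - 1.864*c^2 - 8.96*c + 7.84)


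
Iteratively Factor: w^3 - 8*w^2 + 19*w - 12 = (w - 4)*(w^2 - 4*w + 3) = (w - 4)*(w - 3)*(w - 1)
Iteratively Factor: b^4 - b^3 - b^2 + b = (b)*(b^3 - b^2 - b + 1) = b*(b - 1)*(b^2 - 1) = b*(b - 1)*(b + 1)*(b - 1)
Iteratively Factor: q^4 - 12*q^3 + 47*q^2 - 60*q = (q - 5)*(q^3 - 7*q^2 + 12*q) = (q - 5)*(q - 4)*(q^2 - 3*q) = q*(q - 5)*(q - 4)*(q - 3)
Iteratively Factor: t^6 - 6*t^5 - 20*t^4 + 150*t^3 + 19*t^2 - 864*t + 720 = (t - 5)*(t^5 - t^4 - 25*t^3 + 25*t^2 + 144*t - 144) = (t - 5)*(t - 3)*(t^4 + 2*t^3 - 19*t^2 - 32*t + 48) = (t - 5)*(t - 4)*(t - 3)*(t^3 + 6*t^2 + 5*t - 12) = (t - 5)*(t - 4)*(t - 3)*(t + 3)*(t^2 + 3*t - 4) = (t - 5)*(t - 4)*(t - 3)*(t - 1)*(t + 3)*(t + 4)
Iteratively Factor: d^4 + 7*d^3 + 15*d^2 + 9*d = (d)*(d^3 + 7*d^2 + 15*d + 9) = d*(d + 1)*(d^2 + 6*d + 9) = d*(d + 1)*(d + 3)*(d + 3)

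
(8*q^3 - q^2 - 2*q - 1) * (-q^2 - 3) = -8*q^5 + q^4 - 22*q^3 + 4*q^2 + 6*q + 3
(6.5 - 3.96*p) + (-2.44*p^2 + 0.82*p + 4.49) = -2.44*p^2 - 3.14*p + 10.99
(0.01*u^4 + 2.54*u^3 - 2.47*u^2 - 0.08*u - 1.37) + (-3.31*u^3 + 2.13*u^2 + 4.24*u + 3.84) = 0.01*u^4 - 0.77*u^3 - 0.34*u^2 + 4.16*u + 2.47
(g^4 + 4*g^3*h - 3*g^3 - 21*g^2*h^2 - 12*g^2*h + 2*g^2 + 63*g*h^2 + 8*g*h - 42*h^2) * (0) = 0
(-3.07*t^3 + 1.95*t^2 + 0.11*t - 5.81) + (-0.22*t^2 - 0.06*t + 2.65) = -3.07*t^3 + 1.73*t^2 + 0.05*t - 3.16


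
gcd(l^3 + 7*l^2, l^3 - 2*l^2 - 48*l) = l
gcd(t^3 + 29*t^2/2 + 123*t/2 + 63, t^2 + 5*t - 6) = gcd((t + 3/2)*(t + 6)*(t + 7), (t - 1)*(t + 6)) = t + 6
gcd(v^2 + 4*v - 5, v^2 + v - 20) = v + 5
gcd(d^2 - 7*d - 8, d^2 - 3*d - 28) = 1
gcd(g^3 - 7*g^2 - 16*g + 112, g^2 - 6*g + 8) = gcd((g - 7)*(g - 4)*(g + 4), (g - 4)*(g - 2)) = g - 4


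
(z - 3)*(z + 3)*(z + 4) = z^3 + 4*z^2 - 9*z - 36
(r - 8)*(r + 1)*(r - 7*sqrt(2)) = r^3 - 7*sqrt(2)*r^2 - 7*r^2 - 8*r + 49*sqrt(2)*r + 56*sqrt(2)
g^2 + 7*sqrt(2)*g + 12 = (g + sqrt(2))*(g + 6*sqrt(2))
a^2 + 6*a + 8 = (a + 2)*(a + 4)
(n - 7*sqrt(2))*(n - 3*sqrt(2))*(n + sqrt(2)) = n^3 - 9*sqrt(2)*n^2 + 22*n + 42*sqrt(2)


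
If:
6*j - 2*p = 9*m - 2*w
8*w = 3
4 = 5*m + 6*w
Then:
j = p/3 + 2/5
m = 7/20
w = 3/8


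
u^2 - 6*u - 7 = (u - 7)*(u + 1)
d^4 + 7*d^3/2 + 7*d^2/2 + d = d*(d + 1/2)*(d + 1)*(d + 2)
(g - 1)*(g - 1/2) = g^2 - 3*g/2 + 1/2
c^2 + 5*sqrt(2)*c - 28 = (c - 2*sqrt(2))*(c + 7*sqrt(2))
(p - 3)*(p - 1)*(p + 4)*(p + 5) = p^4 + 5*p^3 - 13*p^2 - 53*p + 60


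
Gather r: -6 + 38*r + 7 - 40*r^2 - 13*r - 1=-40*r^2 + 25*r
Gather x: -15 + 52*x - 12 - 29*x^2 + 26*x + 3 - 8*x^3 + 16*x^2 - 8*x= -8*x^3 - 13*x^2 + 70*x - 24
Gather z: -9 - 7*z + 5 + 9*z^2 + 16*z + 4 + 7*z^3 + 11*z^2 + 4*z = 7*z^3 + 20*z^2 + 13*z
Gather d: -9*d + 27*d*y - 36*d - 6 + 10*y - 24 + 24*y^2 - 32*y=d*(27*y - 45) + 24*y^2 - 22*y - 30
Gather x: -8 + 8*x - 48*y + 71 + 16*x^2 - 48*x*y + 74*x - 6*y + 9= 16*x^2 + x*(82 - 48*y) - 54*y + 72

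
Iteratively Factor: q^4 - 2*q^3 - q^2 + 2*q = (q)*(q^3 - 2*q^2 - q + 2) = q*(q - 1)*(q^2 - q - 2) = q*(q - 2)*(q - 1)*(q + 1)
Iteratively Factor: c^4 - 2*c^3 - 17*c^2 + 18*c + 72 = (c - 3)*(c^3 + c^2 - 14*c - 24) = (c - 3)*(c + 3)*(c^2 - 2*c - 8) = (c - 3)*(c + 2)*(c + 3)*(c - 4)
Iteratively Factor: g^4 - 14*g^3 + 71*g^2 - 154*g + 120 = (g - 4)*(g^3 - 10*g^2 + 31*g - 30) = (g - 5)*(g - 4)*(g^2 - 5*g + 6) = (g - 5)*(g - 4)*(g - 2)*(g - 3)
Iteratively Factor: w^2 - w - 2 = (w + 1)*(w - 2)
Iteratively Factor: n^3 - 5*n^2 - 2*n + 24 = (n - 4)*(n^2 - n - 6) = (n - 4)*(n + 2)*(n - 3)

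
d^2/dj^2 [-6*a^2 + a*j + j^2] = 2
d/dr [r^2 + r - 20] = 2*r + 1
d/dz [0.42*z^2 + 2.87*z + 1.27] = 0.84*z + 2.87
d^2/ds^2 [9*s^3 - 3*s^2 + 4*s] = 54*s - 6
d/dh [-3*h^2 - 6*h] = -6*h - 6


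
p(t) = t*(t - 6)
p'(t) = 2*t - 6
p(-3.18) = 29.19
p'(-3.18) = -12.36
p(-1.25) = 9.06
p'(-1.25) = -8.50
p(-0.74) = 4.99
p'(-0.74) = -7.48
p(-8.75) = 129.06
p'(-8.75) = -23.50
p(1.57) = -6.96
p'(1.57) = -2.86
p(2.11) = -8.21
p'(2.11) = -1.78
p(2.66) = -8.88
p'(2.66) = -0.68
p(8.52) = 21.47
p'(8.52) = 11.04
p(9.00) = 27.00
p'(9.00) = 12.00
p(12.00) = 72.00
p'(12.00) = 18.00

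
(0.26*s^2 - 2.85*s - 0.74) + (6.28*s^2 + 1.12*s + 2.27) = 6.54*s^2 - 1.73*s + 1.53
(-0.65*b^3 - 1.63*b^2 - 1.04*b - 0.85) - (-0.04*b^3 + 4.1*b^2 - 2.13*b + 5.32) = -0.61*b^3 - 5.73*b^2 + 1.09*b - 6.17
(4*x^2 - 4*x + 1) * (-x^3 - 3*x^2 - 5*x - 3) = -4*x^5 - 8*x^4 - 9*x^3 + 5*x^2 + 7*x - 3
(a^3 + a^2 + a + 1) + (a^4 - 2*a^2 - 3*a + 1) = a^4 + a^3 - a^2 - 2*a + 2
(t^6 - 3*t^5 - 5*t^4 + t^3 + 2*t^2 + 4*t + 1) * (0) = 0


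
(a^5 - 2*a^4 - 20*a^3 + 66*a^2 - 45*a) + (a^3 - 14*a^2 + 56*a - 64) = a^5 - 2*a^4 - 19*a^3 + 52*a^2 + 11*a - 64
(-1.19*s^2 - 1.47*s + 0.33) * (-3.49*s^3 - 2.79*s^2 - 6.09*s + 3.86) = 4.1531*s^5 + 8.4504*s^4 + 10.1967*s^3 + 3.4382*s^2 - 7.6839*s + 1.2738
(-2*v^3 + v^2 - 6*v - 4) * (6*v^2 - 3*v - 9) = -12*v^5 + 12*v^4 - 21*v^3 - 15*v^2 + 66*v + 36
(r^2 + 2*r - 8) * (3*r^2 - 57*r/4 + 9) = 3*r^4 - 33*r^3/4 - 87*r^2/2 + 132*r - 72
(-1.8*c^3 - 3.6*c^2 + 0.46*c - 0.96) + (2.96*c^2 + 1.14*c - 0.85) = -1.8*c^3 - 0.64*c^2 + 1.6*c - 1.81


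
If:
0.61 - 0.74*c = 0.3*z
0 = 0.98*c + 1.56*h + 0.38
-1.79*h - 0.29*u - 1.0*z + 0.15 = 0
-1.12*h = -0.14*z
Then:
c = -1.56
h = 0.73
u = -24.26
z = 5.87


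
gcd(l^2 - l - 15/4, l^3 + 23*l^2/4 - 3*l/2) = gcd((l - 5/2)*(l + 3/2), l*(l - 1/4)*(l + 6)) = 1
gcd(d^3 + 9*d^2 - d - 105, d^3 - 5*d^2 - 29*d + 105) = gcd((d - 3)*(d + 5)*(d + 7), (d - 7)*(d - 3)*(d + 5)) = d^2 + 2*d - 15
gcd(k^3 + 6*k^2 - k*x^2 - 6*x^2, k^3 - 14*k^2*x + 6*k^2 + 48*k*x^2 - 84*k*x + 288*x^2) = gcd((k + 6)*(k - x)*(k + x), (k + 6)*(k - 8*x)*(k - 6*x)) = k + 6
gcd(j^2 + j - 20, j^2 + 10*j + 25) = j + 5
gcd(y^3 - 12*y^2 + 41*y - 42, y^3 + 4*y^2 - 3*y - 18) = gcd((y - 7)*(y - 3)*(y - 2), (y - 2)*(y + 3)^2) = y - 2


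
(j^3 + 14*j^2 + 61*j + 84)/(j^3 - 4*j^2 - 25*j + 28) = (j^2 + 10*j + 21)/(j^2 - 8*j + 7)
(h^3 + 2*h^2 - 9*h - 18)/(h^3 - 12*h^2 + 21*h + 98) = (h^2 - 9)/(h^2 - 14*h + 49)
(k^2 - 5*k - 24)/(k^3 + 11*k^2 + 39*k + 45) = (k - 8)/(k^2 + 8*k + 15)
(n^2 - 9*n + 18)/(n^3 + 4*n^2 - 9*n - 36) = (n - 6)/(n^2 + 7*n + 12)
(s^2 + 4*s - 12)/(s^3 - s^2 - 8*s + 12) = (s + 6)/(s^2 + s - 6)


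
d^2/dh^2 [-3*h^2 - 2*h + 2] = -6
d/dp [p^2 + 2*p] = 2*p + 2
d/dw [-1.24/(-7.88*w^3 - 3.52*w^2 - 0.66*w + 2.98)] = (-29.3136*w^2 - 8.7296*w - 0.8184)/(7.88*w^3 + 3.52*w^2 + 0.66*w - 2.98)^2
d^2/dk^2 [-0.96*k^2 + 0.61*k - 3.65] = -1.92000000000000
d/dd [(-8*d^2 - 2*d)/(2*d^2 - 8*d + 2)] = (17*d^2 - 8*d - 1)/(d^4 - 8*d^3 + 18*d^2 - 8*d + 1)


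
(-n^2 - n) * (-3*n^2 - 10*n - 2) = 3*n^4 + 13*n^3 + 12*n^2 + 2*n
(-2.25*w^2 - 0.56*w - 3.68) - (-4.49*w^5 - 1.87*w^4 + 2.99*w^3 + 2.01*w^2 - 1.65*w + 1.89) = 4.49*w^5 + 1.87*w^4 - 2.99*w^3 - 4.26*w^2 + 1.09*w - 5.57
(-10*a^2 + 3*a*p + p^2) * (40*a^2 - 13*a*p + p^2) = -400*a^4 + 250*a^3*p - 9*a^2*p^2 - 10*a*p^3 + p^4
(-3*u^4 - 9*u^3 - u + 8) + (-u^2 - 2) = -3*u^4 - 9*u^3 - u^2 - u + 6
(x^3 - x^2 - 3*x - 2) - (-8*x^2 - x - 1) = x^3 + 7*x^2 - 2*x - 1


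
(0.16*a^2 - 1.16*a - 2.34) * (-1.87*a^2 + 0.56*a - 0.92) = -0.2992*a^4 + 2.2588*a^3 + 3.579*a^2 - 0.2432*a + 2.1528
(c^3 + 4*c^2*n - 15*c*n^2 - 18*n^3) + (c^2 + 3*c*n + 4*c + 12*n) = c^3 + 4*c^2*n + c^2 - 15*c*n^2 + 3*c*n + 4*c - 18*n^3 + 12*n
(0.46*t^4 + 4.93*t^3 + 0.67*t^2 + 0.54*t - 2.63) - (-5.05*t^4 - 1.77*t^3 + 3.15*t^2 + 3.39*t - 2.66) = 5.51*t^4 + 6.7*t^3 - 2.48*t^2 - 2.85*t + 0.0300000000000002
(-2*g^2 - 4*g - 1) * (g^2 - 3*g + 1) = -2*g^4 + 2*g^3 + 9*g^2 - g - 1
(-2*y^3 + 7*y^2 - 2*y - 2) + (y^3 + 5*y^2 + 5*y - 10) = -y^3 + 12*y^2 + 3*y - 12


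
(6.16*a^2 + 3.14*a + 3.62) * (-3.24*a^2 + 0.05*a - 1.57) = -19.9584*a^4 - 9.8656*a^3 - 21.243*a^2 - 4.7488*a - 5.6834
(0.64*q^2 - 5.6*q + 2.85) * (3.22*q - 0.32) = 2.0608*q^3 - 18.2368*q^2 + 10.969*q - 0.912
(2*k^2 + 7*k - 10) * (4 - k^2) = -2*k^4 - 7*k^3 + 18*k^2 + 28*k - 40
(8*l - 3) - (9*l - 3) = -l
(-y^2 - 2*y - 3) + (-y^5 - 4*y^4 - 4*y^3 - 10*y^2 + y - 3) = -y^5 - 4*y^4 - 4*y^3 - 11*y^2 - y - 6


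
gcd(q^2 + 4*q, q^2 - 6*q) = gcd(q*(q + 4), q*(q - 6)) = q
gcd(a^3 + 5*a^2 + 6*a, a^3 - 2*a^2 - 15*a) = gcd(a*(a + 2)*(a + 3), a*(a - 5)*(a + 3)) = a^2 + 3*a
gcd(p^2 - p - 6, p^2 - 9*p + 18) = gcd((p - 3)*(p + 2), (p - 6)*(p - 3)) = p - 3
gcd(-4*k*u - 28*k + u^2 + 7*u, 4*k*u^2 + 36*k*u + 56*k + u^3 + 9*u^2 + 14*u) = u + 7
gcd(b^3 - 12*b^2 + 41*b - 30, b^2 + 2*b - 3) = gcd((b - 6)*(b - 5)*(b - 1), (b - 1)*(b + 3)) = b - 1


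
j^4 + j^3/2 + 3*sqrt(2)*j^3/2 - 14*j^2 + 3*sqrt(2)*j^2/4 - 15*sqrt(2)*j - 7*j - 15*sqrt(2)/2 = (j + 1/2)*(j - 5*sqrt(2)/2)*(j + sqrt(2))*(j + 3*sqrt(2))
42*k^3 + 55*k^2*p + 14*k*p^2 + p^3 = (k + p)*(6*k + p)*(7*k + p)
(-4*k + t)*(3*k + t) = -12*k^2 - k*t + t^2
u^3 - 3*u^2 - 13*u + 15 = (u - 5)*(u - 1)*(u + 3)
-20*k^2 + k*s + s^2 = (-4*k + s)*(5*k + s)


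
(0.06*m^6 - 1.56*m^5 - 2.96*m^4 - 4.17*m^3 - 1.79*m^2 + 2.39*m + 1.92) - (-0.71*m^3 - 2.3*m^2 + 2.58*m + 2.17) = 0.06*m^6 - 1.56*m^5 - 2.96*m^4 - 3.46*m^3 + 0.51*m^2 - 0.19*m - 0.25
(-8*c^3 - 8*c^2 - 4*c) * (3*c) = -24*c^4 - 24*c^3 - 12*c^2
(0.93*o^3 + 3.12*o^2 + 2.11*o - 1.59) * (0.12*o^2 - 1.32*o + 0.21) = 0.1116*o^5 - 0.8532*o^4 - 3.6699*o^3 - 2.3208*o^2 + 2.5419*o - 0.3339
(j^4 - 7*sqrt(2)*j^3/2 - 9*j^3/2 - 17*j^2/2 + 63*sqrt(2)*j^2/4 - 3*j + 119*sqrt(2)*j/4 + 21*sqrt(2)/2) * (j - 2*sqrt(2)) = j^5 - 11*sqrt(2)*j^4/2 - 9*j^4/2 + 11*j^3/2 + 99*sqrt(2)*j^3/4 - 66*j^2 + 187*sqrt(2)*j^2/4 - 119*j + 33*sqrt(2)*j/2 - 42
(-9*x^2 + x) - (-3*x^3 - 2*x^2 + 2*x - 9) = 3*x^3 - 7*x^2 - x + 9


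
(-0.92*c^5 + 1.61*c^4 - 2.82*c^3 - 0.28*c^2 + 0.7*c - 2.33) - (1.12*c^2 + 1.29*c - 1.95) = -0.92*c^5 + 1.61*c^4 - 2.82*c^3 - 1.4*c^2 - 0.59*c - 0.38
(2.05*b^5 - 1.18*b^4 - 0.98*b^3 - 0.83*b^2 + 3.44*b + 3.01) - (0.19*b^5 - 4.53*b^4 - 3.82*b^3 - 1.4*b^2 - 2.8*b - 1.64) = 1.86*b^5 + 3.35*b^4 + 2.84*b^3 + 0.57*b^2 + 6.24*b + 4.65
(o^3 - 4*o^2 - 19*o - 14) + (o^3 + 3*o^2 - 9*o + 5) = 2*o^3 - o^2 - 28*o - 9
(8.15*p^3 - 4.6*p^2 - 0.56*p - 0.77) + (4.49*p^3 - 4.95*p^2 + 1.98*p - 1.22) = 12.64*p^3 - 9.55*p^2 + 1.42*p - 1.99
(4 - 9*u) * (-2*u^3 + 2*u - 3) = 18*u^4 - 8*u^3 - 18*u^2 + 35*u - 12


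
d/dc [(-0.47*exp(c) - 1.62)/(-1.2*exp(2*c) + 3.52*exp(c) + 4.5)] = (-0.564*exp(2*c) - 3.888*exp(c) + 3.5874)*exp(c)/(1.44*exp(4*c) - 8.448*exp(3*c) + 1.5904*exp(2*c) + 31.68*exp(c) + 20.25)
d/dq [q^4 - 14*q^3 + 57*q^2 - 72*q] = 4*q^3 - 42*q^2 + 114*q - 72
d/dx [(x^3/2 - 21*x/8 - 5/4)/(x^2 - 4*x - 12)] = (4*x^2 - 48*x + 53)/(8*(x^2 - 12*x + 36))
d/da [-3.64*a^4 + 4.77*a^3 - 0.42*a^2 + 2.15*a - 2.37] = -14.56*a^3 + 14.31*a^2 - 0.84*a + 2.15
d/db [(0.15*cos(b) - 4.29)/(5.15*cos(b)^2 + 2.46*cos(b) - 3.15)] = (0.7725*cos(b)^2 - 44.187*cos(b) - 10.0809)*sin(b)/(26.5225*cos(b)^4 + 25.338*cos(b)^3 - 26.3934*cos(b)^2 - 15.498*cos(b) + 9.9225)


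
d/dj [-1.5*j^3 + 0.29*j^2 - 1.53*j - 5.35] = -4.5*j^2 + 0.58*j - 1.53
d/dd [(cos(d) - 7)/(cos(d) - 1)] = -6*sin(d)/(cos(d) - 1)^2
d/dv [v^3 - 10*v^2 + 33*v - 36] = 3*v^2 - 20*v + 33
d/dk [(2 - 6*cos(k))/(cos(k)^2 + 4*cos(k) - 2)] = 2*(-3*cos(k)^2 + 2*cos(k) - 2)*sin(k)/(cos(k)^2 + 4*cos(k) - 2)^2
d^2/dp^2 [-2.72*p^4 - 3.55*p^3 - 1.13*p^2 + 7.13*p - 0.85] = -32.64*p^2 - 21.3*p - 2.26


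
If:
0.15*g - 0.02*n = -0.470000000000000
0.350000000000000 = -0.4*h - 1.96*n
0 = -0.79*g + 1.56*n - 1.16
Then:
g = -3.25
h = 3.56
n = -0.90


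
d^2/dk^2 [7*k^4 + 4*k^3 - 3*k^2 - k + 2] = 84*k^2 + 24*k - 6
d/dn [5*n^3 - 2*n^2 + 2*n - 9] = 15*n^2 - 4*n + 2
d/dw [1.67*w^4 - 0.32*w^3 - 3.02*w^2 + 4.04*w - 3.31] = 6.68*w^3 - 0.96*w^2 - 6.04*w + 4.04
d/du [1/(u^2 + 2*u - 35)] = 2*(-u - 1)/(u^2 + 2*u - 35)^2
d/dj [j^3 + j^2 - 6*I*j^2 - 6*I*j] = 3*j^2 + j*(2 - 12*I) - 6*I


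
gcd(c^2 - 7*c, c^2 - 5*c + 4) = 1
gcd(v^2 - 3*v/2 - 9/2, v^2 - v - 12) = 1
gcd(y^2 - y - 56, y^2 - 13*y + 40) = y - 8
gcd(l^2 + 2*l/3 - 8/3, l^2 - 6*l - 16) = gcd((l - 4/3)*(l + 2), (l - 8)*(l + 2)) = l + 2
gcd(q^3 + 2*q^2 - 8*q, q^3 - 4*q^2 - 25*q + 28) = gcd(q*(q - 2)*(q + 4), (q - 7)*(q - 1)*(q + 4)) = q + 4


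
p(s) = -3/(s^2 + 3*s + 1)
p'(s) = -3*(-2*s - 3)/(s^2 + 3*s + 1)^2 = 3*(2*s + 3)/(s^2 + 3*s + 1)^2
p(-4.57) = -0.37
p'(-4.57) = -0.28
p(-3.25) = -1.66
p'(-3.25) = -3.20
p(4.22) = -0.10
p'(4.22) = 0.03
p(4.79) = -0.08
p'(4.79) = 0.03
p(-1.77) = 2.55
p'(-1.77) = -1.17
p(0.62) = -0.92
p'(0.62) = 1.21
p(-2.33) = 5.35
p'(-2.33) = -15.82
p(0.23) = -1.72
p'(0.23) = 3.42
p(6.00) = -0.05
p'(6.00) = 0.01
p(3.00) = -0.16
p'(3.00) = 0.07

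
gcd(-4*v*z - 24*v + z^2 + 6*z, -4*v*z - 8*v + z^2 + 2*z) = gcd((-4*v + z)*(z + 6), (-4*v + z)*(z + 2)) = -4*v + z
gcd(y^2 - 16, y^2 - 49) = 1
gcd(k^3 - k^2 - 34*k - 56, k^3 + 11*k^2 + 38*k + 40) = k^2 + 6*k + 8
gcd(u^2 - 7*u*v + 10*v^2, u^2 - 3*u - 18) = 1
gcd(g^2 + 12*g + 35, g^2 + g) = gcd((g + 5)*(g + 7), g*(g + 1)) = 1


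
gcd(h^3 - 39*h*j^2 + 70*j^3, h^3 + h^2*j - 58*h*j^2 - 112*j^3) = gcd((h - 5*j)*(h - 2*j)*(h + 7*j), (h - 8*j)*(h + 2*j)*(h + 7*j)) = h + 7*j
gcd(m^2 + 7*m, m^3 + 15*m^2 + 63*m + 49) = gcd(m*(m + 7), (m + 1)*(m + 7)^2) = m + 7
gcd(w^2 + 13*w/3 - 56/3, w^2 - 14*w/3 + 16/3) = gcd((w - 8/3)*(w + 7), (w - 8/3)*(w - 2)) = w - 8/3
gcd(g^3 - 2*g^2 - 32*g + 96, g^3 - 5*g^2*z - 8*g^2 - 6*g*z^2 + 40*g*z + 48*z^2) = 1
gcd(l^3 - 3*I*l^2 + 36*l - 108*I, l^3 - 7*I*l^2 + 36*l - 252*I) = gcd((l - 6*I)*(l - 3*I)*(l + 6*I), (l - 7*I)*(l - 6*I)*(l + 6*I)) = l^2 + 36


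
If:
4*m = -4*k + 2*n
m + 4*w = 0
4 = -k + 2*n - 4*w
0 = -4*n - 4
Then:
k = -13/4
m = 11/4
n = -1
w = -11/16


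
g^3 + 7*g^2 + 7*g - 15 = (g - 1)*(g + 3)*(g + 5)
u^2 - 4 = (u - 2)*(u + 2)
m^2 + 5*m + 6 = (m + 2)*(m + 3)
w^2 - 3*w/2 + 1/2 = (w - 1)*(w - 1/2)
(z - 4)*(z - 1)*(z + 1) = z^3 - 4*z^2 - z + 4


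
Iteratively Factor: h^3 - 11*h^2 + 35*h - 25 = (h - 1)*(h^2 - 10*h + 25) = (h - 5)*(h - 1)*(h - 5)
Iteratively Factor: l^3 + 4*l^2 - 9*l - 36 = (l + 3)*(l^2 + l - 12) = (l - 3)*(l + 3)*(l + 4)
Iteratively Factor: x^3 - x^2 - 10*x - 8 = (x + 2)*(x^2 - 3*x - 4) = (x + 1)*(x + 2)*(x - 4)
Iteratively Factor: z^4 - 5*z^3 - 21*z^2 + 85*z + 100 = (z + 4)*(z^3 - 9*z^2 + 15*z + 25) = (z + 1)*(z + 4)*(z^2 - 10*z + 25) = (z - 5)*(z + 1)*(z + 4)*(z - 5)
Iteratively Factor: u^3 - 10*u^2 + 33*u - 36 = (u - 4)*(u^2 - 6*u + 9) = (u - 4)*(u - 3)*(u - 3)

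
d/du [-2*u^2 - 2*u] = -4*u - 2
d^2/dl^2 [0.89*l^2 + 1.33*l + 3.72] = 1.78000000000000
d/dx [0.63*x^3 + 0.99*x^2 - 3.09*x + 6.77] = 1.89*x^2 + 1.98*x - 3.09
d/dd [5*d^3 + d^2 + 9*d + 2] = 15*d^2 + 2*d + 9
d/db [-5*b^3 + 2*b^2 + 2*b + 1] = -15*b^2 + 4*b + 2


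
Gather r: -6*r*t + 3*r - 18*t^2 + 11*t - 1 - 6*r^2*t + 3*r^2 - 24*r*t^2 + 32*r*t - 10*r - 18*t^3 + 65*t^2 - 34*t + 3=r^2*(3 - 6*t) + r*(-24*t^2 + 26*t - 7) - 18*t^3 + 47*t^2 - 23*t + 2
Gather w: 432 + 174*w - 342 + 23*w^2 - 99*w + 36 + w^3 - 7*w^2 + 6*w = w^3 + 16*w^2 + 81*w + 126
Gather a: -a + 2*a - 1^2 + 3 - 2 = a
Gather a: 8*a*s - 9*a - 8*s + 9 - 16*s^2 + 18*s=a*(8*s - 9) - 16*s^2 + 10*s + 9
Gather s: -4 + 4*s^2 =4*s^2 - 4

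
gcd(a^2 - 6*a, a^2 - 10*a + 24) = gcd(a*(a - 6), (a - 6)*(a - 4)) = a - 6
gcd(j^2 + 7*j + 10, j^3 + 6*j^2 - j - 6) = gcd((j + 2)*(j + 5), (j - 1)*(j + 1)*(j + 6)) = 1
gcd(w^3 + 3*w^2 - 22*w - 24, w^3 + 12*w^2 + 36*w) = w + 6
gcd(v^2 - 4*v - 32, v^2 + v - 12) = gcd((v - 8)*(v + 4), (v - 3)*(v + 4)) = v + 4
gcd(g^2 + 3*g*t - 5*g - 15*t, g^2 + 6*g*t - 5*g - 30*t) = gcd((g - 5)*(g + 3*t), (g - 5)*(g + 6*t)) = g - 5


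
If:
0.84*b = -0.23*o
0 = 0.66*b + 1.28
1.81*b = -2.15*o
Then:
No Solution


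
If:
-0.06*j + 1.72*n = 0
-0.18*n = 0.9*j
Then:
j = 0.00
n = 0.00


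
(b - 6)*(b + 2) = b^2 - 4*b - 12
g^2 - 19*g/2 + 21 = (g - 6)*(g - 7/2)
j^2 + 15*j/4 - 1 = (j - 1/4)*(j + 4)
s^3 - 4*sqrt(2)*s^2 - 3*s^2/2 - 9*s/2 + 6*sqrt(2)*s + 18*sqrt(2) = (s - 3)*(s + 3/2)*(s - 4*sqrt(2))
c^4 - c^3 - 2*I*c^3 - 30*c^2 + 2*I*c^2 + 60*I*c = c*(c - 6)*(c + 5)*(c - 2*I)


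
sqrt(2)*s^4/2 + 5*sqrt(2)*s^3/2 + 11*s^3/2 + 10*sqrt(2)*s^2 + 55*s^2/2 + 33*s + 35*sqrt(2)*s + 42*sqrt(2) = (s + 3)*(s + 2*sqrt(2))*(s + 7*sqrt(2)/2)*(sqrt(2)*s/2 + sqrt(2))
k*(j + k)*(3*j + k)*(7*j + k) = 21*j^3*k + 31*j^2*k^2 + 11*j*k^3 + k^4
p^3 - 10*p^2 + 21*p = p*(p - 7)*(p - 3)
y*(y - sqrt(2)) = y^2 - sqrt(2)*y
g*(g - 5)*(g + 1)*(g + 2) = g^4 - 2*g^3 - 13*g^2 - 10*g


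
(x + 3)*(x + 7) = x^2 + 10*x + 21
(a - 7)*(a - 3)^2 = a^3 - 13*a^2 + 51*a - 63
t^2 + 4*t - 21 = (t - 3)*(t + 7)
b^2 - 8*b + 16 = (b - 4)^2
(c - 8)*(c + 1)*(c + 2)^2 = c^4 - 3*c^3 - 32*c^2 - 60*c - 32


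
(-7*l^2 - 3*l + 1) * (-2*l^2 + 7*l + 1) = 14*l^4 - 43*l^3 - 30*l^2 + 4*l + 1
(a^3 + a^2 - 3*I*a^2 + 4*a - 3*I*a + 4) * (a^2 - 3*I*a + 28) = a^5 + a^4 - 6*I*a^4 + 23*a^3 - 6*I*a^3 + 23*a^2 - 96*I*a^2 + 112*a - 96*I*a + 112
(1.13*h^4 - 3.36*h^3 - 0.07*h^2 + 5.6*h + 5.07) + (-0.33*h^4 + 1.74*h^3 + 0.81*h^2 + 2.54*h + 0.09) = 0.8*h^4 - 1.62*h^3 + 0.74*h^2 + 8.14*h + 5.16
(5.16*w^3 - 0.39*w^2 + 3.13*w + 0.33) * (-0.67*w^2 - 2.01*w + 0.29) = -3.4572*w^5 - 10.1103*w^4 + 0.1832*w^3 - 6.6255*w^2 + 0.2444*w + 0.0957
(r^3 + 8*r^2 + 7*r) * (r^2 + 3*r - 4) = r^5 + 11*r^4 + 27*r^3 - 11*r^2 - 28*r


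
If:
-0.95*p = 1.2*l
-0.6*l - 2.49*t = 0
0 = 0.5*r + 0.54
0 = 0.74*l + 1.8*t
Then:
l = 0.00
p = 0.00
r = -1.08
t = 0.00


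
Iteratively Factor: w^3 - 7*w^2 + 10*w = (w - 5)*(w^2 - 2*w) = (w - 5)*(w - 2)*(w)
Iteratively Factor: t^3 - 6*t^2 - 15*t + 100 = (t - 5)*(t^2 - t - 20) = (t - 5)^2*(t + 4)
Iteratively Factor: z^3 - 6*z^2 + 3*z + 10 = (z - 5)*(z^2 - z - 2) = (z - 5)*(z - 2)*(z + 1)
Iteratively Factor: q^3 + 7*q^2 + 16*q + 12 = (q + 3)*(q^2 + 4*q + 4) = (q + 2)*(q + 3)*(q + 2)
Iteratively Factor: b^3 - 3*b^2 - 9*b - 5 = (b + 1)*(b^2 - 4*b - 5) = (b + 1)^2*(b - 5)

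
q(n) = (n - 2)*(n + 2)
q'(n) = 2*n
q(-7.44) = 51.35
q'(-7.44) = -14.88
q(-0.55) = -3.70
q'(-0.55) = -1.10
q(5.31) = 24.20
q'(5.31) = 10.62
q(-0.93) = -3.14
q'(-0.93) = -1.86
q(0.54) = -3.71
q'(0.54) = 1.08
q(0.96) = -3.08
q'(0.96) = 1.92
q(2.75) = 3.56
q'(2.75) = 5.50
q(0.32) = -3.90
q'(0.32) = 0.64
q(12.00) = 140.00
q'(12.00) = 24.00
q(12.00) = 140.00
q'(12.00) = 24.00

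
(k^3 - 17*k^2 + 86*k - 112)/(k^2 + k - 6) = (k^2 - 15*k + 56)/(k + 3)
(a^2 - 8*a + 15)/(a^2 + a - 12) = (a - 5)/(a + 4)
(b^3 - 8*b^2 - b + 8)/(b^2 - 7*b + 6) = (b^2 - 7*b - 8)/(b - 6)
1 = 1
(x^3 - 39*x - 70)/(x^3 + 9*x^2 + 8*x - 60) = (x^2 - 5*x - 14)/(x^2 + 4*x - 12)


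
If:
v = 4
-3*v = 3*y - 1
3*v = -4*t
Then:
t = -3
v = 4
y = -11/3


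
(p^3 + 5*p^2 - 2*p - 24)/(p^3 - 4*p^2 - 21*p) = (p^2 + 2*p - 8)/(p*(p - 7))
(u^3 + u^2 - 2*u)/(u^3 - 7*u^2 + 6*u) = (u + 2)/(u - 6)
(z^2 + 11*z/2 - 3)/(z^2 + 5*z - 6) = (z - 1/2)/(z - 1)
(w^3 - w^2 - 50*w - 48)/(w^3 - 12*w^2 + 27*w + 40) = (w + 6)/(w - 5)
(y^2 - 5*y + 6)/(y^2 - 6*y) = (y^2 - 5*y + 6)/(y*(y - 6))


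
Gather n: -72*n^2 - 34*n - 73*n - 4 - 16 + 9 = -72*n^2 - 107*n - 11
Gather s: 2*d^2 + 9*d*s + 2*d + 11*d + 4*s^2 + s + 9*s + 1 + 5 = 2*d^2 + 13*d + 4*s^2 + s*(9*d + 10) + 6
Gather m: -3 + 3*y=3*y - 3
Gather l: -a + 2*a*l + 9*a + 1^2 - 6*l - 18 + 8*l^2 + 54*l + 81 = 8*a + 8*l^2 + l*(2*a + 48) + 64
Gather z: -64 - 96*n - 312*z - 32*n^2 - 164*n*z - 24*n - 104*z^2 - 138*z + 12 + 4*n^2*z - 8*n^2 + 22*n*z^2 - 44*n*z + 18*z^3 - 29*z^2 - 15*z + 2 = -40*n^2 - 120*n + 18*z^3 + z^2*(22*n - 133) + z*(4*n^2 - 208*n - 465) - 50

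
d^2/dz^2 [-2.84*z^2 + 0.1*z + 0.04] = -5.68000000000000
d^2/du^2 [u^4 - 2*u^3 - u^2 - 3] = 12*u^2 - 12*u - 2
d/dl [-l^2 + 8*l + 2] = 8 - 2*l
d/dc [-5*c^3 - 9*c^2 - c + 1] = -15*c^2 - 18*c - 1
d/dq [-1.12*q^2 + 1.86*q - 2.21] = 1.86 - 2.24*q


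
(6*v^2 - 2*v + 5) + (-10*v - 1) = 6*v^2 - 12*v + 4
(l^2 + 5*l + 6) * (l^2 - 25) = l^4 + 5*l^3 - 19*l^2 - 125*l - 150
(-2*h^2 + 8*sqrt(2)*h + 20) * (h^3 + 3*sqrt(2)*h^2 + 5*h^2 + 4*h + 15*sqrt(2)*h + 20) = -2*h^5 - 10*h^4 + 2*sqrt(2)*h^4 + 10*sqrt(2)*h^3 + 60*h^3 + 92*sqrt(2)*h^2 + 300*h^2 + 80*h + 460*sqrt(2)*h + 400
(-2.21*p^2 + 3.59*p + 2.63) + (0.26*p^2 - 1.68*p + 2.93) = -1.95*p^2 + 1.91*p + 5.56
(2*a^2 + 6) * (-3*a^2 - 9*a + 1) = -6*a^4 - 18*a^3 - 16*a^2 - 54*a + 6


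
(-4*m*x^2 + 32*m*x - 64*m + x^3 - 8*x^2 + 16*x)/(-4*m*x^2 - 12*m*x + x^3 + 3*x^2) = (x^2 - 8*x + 16)/(x*(x + 3))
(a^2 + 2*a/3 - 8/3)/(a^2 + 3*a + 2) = (a - 4/3)/(a + 1)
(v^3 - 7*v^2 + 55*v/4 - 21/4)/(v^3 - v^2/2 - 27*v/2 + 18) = (4*v^2 - 16*v + 7)/(2*(2*v^2 + 5*v - 12))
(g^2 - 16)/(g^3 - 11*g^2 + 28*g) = (g + 4)/(g*(g - 7))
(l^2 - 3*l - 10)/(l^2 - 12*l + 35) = (l + 2)/(l - 7)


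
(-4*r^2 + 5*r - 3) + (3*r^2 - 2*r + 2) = -r^2 + 3*r - 1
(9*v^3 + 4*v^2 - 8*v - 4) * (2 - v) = -9*v^4 + 14*v^3 + 16*v^2 - 12*v - 8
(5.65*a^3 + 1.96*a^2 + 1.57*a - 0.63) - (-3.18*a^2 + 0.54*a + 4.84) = 5.65*a^3 + 5.14*a^2 + 1.03*a - 5.47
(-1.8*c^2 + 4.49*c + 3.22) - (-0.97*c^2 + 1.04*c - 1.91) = -0.83*c^2 + 3.45*c + 5.13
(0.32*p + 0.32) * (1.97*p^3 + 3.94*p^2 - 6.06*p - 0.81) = 0.6304*p^4 + 1.8912*p^3 - 0.6784*p^2 - 2.1984*p - 0.2592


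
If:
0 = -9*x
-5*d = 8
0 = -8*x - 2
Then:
No Solution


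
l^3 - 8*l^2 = l^2*(l - 8)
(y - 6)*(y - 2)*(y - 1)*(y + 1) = y^4 - 8*y^3 + 11*y^2 + 8*y - 12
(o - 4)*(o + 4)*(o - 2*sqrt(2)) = o^3 - 2*sqrt(2)*o^2 - 16*o + 32*sqrt(2)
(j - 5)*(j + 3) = j^2 - 2*j - 15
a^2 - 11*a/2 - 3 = (a - 6)*(a + 1/2)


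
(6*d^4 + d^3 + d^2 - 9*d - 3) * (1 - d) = -6*d^5 + 5*d^4 + 10*d^2 - 6*d - 3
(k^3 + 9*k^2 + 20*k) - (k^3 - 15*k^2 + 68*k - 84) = 24*k^2 - 48*k + 84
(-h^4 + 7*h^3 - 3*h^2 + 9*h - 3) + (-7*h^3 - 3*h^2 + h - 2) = -h^4 - 6*h^2 + 10*h - 5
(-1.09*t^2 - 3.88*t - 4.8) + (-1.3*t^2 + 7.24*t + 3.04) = -2.39*t^2 + 3.36*t - 1.76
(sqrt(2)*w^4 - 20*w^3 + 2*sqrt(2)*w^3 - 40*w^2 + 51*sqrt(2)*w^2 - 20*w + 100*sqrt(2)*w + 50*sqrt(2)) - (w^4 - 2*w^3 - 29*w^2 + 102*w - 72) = -w^4 + sqrt(2)*w^4 - 18*w^3 + 2*sqrt(2)*w^3 - 11*w^2 + 51*sqrt(2)*w^2 - 122*w + 100*sqrt(2)*w + 50*sqrt(2) + 72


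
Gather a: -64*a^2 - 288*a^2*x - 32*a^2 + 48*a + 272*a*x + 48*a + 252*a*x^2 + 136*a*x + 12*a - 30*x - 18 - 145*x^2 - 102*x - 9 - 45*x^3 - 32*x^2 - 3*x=a^2*(-288*x - 96) + a*(252*x^2 + 408*x + 108) - 45*x^3 - 177*x^2 - 135*x - 27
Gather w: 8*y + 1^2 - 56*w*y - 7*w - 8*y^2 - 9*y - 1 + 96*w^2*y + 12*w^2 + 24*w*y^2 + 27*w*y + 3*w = w^2*(96*y + 12) + w*(24*y^2 - 29*y - 4) - 8*y^2 - y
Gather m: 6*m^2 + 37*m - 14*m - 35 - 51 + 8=6*m^2 + 23*m - 78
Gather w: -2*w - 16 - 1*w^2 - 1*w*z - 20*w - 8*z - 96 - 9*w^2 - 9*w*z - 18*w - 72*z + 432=-10*w^2 + w*(-10*z - 40) - 80*z + 320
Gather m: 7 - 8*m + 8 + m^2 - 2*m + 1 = m^2 - 10*m + 16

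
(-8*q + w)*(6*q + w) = -48*q^2 - 2*q*w + w^2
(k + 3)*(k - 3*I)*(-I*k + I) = -I*k^3 - 3*k^2 - 2*I*k^2 - 6*k + 3*I*k + 9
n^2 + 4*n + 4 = (n + 2)^2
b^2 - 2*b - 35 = (b - 7)*(b + 5)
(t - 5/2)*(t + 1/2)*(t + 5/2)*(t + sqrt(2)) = t^4 + t^3/2 + sqrt(2)*t^3 - 25*t^2/4 + sqrt(2)*t^2/2 - 25*sqrt(2)*t/4 - 25*t/8 - 25*sqrt(2)/8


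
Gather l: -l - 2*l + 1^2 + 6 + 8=15 - 3*l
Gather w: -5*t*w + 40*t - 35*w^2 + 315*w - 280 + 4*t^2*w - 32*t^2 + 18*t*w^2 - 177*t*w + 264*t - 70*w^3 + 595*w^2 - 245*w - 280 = -32*t^2 + 304*t - 70*w^3 + w^2*(18*t + 560) + w*(4*t^2 - 182*t + 70) - 560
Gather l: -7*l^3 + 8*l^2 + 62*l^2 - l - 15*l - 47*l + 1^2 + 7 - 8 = -7*l^3 + 70*l^2 - 63*l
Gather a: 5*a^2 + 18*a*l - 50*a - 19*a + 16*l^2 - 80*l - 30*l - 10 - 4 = 5*a^2 + a*(18*l - 69) + 16*l^2 - 110*l - 14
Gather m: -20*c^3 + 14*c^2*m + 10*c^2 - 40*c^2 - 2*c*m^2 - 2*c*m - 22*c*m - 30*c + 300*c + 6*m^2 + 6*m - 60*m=-20*c^3 - 30*c^2 + 270*c + m^2*(6 - 2*c) + m*(14*c^2 - 24*c - 54)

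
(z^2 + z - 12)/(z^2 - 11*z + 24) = (z + 4)/(z - 8)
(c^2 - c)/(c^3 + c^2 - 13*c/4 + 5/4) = 4*c/(4*c^2 + 8*c - 5)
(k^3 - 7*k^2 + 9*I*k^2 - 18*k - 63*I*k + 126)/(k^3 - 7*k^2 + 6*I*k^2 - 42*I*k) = (k + 3*I)/k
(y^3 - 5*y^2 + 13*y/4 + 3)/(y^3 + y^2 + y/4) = (2*y^2 - 11*y + 12)/(y*(2*y + 1))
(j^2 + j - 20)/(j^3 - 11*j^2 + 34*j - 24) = (j + 5)/(j^2 - 7*j + 6)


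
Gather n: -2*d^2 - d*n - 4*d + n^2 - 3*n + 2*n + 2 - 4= -2*d^2 - 4*d + n^2 + n*(-d - 1) - 2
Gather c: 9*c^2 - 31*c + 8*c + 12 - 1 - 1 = 9*c^2 - 23*c + 10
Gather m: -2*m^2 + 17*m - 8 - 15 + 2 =-2*m^2 + 17*m - 21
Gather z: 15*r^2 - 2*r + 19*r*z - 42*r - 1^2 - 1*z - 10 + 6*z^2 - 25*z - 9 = 15*r^2 - 44*r + 6*z^2 + z*(19*r - 26) - 20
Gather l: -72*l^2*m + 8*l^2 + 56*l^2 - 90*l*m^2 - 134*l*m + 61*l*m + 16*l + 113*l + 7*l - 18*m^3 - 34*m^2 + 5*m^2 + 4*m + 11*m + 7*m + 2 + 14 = l^2*(64 - 72*m) + l*(-90*m^2 - 73*m + 136) - 18*m^3 - 29*m^2 + 22*m + 16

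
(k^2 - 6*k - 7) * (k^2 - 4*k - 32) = k^4 - 10*k^3 - 15*k^2 + 220*k + 224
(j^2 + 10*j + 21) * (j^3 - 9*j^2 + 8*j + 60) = j^5 + j^4 - 61*j^3 - 49*j^2 + 768*j + 1260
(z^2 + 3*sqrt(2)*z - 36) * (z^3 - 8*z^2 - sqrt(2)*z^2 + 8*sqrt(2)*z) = z^5 - 8*z^4 + 2*sqrt(2)*z^4 - 42*z^3 - 16*sqrt(2)*z^3 + 36*sqrt(2)*z^2 + 336*z^2 - 288*sqrt(2)*z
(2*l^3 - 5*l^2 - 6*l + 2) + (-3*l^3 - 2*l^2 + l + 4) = -l^3 - 7*l^2 - 5*l + 6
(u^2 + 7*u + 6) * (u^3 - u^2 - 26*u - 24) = u^5 + 6*u^4 - 27*u^3 - 212*u^2 - 324*u - 144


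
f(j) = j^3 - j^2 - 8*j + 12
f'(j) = 3*j^2 - 2*j - 8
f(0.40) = 8.70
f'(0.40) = -8.32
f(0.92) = 4.57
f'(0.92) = -7.30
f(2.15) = 0.12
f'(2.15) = 1.57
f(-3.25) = -6.89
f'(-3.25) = 30.19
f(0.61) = 6.97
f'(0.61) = -8.10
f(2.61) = 2.09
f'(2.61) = 7.22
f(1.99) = 0.00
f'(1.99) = -0.10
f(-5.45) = -135.98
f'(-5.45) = 92.01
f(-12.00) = -1764.00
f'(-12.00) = 448.00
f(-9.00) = -726.00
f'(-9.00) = 253.00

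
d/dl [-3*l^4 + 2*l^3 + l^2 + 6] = 2*l*(-6*l^2 + 3*l + 1)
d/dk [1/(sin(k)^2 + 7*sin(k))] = -(2*sin(k) + 7)*cos(k)/((sin(k) + 7)^2*sin(k)^2)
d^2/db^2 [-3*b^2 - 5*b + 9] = -6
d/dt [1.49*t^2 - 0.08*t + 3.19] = 2.98*t - 0.08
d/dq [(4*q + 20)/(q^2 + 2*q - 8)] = 4*(q^2 + 2*q - 2*(q + 1)*(q + 5) - 8)/(q^2 + 2*q - 8)^2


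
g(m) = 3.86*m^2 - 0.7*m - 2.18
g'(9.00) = 68.78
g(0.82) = -0.16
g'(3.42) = 25.70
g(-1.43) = 6.71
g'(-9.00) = -70.18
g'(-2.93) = -23.32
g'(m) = 7.72*m - 0.7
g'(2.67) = 19.91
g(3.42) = 40.57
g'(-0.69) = -6.03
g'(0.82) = 5.63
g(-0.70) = 0.20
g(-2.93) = 33.01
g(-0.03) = -2.16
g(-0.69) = 0.14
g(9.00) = 304.18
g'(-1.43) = -11.74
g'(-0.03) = -0.93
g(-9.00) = 316.78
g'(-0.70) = -6.10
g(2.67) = 23.47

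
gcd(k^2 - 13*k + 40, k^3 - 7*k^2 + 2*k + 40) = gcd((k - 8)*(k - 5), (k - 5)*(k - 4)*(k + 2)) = k - 5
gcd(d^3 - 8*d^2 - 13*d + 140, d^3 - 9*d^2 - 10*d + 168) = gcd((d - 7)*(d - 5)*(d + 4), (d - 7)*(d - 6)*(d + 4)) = d^2 - 3*d - 28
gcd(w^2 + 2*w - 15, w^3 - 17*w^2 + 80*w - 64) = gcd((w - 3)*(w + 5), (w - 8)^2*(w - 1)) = 1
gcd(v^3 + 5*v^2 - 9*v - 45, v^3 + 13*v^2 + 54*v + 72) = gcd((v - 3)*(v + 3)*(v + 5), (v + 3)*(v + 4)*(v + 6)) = v + 3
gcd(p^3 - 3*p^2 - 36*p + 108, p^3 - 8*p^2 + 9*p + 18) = p^2 - 9*p + 18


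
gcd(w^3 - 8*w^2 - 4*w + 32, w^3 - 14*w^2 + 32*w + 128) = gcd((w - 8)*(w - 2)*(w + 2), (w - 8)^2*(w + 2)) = w^2 - 6*w - 16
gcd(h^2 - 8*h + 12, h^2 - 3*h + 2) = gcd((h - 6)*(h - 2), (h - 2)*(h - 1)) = h - 2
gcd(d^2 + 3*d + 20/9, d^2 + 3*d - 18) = 1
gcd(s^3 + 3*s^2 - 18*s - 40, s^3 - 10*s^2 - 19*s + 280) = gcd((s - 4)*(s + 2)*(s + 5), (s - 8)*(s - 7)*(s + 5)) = s + 5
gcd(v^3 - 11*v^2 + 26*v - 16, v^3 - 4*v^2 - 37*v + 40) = v^2 - 9*v + 8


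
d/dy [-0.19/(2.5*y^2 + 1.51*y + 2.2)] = (0.95*y + 0.2869)/(2.5*y^2 + 1.51*y + 2.2)^2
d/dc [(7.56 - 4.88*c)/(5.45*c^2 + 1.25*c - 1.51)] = (26.596*c^2 - 82.404*c - 2.0812)/(29.7025*c^4 + 13.625*c^3 - 14.8965*c^2 - 3.775*c + 2.2801)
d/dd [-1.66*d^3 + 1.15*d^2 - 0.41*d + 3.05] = -4.98*d^2 + 2.3*d - 0.41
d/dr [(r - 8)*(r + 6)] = 2*r - 2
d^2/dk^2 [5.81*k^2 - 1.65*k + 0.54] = 11.6200000000000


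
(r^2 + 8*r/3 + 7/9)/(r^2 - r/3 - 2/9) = (3*r + 7)/(3*r - 2)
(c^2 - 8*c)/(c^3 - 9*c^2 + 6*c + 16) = c/(c^2 - c - 2)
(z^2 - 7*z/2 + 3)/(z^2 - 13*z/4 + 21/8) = 4*(z - 2)/(4*z - 7)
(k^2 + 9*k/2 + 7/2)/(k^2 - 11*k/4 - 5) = 2*(2*k^2 + 9*k + 7)/(4*k^2 - 11*k - 20)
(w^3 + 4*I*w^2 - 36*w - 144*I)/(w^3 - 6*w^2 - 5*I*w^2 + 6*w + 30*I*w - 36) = (w^2 + w*(6 + 4*I) + 24*I)/(w^2 - 5*I*w + 6)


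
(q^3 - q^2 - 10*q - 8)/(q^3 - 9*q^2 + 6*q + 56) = (q + 1)/(q - 7)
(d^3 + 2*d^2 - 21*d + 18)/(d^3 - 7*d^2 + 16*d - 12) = (d^2 + 5*d - 6)/(d^2 - 4*d + 4)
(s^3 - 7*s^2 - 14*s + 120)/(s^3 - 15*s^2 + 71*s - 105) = (s^2 - 2*s - 24)/(s^2 - 10*s + 21)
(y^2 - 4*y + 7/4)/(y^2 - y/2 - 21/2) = (y - 1/2)/(y + 3)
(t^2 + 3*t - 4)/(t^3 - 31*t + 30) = (t + 4)/(t^2 + t - 30)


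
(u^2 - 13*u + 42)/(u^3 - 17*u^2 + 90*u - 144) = (u - 7)/(u^2 - 11*u + 24)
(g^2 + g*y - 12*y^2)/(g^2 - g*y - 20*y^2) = (-g + 3*y)/(-g + 5*y)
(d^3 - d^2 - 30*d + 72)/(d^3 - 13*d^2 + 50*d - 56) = (d^2 + 3*d - 18)/(d^2 - 9*d + 14)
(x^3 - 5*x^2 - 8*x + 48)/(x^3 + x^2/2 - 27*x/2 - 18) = 2*(x - 4)/(2*x + 3)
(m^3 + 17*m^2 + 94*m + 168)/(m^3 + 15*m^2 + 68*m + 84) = (m + 4)/(m + 2)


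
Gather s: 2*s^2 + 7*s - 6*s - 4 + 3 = 2*s^2 + s - 1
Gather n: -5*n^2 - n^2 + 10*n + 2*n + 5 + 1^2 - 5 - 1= -6*n^2 + 12*n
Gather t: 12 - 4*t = 12 - 4*t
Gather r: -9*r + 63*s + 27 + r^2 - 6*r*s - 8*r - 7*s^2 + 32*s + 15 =r^2 + r*(-6*s - 17) - 7*s^2 + 95*s + 42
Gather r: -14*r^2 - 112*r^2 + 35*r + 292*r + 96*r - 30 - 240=-126*r^2 + 423*r - 270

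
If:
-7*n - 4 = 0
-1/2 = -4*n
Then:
No Solution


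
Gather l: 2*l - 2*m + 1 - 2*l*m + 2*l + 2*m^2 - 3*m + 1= l*(4 - 2*m) + 2*m^2 - 5*m + 2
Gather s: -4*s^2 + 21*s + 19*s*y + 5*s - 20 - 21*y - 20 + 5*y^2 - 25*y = -4*s^2 + s*(19*y + 26) + 5*y^2 - 46*y - 40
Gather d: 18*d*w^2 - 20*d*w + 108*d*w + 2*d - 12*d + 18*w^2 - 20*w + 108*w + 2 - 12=d*(18*w^2 + 88*w - 10) + 18*w^2 + 88*w - 10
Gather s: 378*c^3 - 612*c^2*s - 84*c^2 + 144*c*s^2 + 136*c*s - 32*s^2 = 378*c^3 - 84*c^2 + s^2*(144*c - 32) + s*(-612*c^2 + 136*c)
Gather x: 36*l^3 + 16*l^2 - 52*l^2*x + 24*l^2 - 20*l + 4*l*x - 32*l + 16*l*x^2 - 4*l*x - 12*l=36*l^3 - 52*l^2*x + 40*l^2 + 16*l*x^2 - 64*l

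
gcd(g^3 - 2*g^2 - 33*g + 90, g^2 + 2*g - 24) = g + 6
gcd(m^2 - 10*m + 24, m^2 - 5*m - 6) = m - 6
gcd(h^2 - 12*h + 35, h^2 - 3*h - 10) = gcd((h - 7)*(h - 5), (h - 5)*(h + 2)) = h - 5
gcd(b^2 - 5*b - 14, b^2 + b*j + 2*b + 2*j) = b + 2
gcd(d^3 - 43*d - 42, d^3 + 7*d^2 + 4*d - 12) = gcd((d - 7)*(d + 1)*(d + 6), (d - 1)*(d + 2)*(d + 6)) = d + 6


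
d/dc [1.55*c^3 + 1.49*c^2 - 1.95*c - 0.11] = 4.65*c^2 + 2.98*c - 1.95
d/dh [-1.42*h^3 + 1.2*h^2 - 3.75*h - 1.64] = -4.26*h^2 + 2.4*h - 3.75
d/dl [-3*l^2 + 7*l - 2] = 7 - 6*l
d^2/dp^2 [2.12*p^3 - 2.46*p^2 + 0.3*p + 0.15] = 12.72*p - 4.92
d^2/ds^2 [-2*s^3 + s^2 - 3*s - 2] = 2 - 12*s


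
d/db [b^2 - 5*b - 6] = 2*b - 5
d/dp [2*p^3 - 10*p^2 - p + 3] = 6*p^2 - 20*p - 1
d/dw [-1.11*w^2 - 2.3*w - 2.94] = -2.22*w - 2.3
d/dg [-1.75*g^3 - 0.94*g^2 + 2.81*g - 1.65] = -5.25*g^2 - 1.88*g + 2.81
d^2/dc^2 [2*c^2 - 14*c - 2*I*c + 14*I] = 4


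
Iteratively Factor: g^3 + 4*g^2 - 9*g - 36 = (g - 3)*(g^2 + 7*g + 12) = (g - 3)*(g + 4)*(g + 3)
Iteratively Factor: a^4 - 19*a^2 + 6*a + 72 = (a - 3)*(a^3 + 3*a^2 - 10*a - 24) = (a - 3)^2*(a^2 + 6*a + 8) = (a - 3)^2*(a + 4)*(a + 2)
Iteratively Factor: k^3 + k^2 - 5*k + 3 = (k - 1)*(k^2 + 2*k - 3) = (k - 1)^2*(k + 3)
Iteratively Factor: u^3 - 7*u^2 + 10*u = (u - 5)*(u^2 - 2*u) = u*(u - 5)*(u - 2)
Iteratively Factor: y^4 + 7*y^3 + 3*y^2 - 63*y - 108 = (y + 3)*(y^3 + 4*y^2 - 9*y - 36) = (y + 3)*(y + 4)*(y^2 - 9) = (y + 3)^2*(y + 4)*(y - 3)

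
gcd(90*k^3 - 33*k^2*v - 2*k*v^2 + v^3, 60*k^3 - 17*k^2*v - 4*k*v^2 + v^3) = 15*k^2 - 8*k*v + v^2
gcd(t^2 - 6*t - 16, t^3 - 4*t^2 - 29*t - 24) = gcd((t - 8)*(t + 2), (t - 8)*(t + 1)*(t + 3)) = t - 8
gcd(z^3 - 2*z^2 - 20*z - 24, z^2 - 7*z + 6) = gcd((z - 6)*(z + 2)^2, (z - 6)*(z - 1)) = z - 6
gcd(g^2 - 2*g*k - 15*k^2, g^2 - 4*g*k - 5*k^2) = g - 5*k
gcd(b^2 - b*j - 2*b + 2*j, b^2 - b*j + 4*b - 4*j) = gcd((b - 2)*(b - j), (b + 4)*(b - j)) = b - j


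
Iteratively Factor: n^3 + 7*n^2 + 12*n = (n + 3)*(n^2 + 4*n) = (n + 3)*(n + 4)*(n)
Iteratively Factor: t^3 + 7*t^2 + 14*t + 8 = (t + 1)*(t^2 + 6*t + 8) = (t + 1)*(t + 4)*(t + 2)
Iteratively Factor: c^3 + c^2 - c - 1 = (c - 1)*(c^2 + 2*c + 1) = (c - 1)*(c + 1)*(c + 1)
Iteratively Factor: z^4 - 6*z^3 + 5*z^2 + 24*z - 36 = (z - 3)*(z^3 - 3*z^2 - 4*z + 12) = (z - 3)*(z - 2)*(z^2 - z - 6) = (z - 3)*(z - 2)*(z + 2)*(z - 3)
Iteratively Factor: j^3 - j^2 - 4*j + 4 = (j - 2)*(j^2 + j - 2) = (j - 2)*(j - 1)*(j + 2)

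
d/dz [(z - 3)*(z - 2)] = 2*z - 5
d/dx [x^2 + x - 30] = 2*x + 1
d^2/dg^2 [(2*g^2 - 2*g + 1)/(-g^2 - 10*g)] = 2*(22*g^3 - 3*g^2 - 30*g - 100)/(g^3*(g^3 + 30*g^2 + 300*g + 1000))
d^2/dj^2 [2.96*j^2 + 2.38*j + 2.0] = 5.92000000000000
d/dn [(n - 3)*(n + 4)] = 2*n + 1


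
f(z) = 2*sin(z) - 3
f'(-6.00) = 1.92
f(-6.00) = -2.44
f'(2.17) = -1.13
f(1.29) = -1.08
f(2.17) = -1.35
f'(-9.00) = -1.82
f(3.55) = -3.79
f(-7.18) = -4.56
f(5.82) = -3.89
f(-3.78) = -1.81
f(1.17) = -1.16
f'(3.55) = -1.84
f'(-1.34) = 0.46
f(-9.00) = -3.82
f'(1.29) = 0.55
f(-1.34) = -4.95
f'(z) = 2*cos(z)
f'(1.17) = 0.78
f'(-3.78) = -1.61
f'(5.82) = 1.79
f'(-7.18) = 1.25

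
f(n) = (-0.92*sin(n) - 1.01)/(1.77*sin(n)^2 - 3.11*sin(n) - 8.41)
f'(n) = (-3.54*sin(n)*cos(n) + 3.11*cos(n))*(-0.92*sin(n) - 1.01)/(1.77*sin(n)^2 - 3.11*sin(n) - 8.41)^2 - 0.92*cos(n)/(1.77*sin(n)^2 - 3.11*sin(n) - 8.41)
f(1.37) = 0.20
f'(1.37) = 0.02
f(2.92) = 0.13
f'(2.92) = -0.07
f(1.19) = 0.19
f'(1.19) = 0.04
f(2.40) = 0.17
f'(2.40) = -0.06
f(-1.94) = 0.04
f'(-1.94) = -0.06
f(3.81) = 0.08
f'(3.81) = -0.07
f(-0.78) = 0.07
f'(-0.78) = 0.07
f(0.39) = 0.15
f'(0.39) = 0.07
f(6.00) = 0.10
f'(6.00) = 0.07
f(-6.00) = 0.14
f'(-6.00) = 0.07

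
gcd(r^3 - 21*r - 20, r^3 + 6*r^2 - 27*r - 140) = r^2 - r - 20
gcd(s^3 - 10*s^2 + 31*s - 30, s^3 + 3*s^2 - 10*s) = s - 2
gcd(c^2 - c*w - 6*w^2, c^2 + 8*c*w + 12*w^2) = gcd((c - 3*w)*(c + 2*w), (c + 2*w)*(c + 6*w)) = c + 2*w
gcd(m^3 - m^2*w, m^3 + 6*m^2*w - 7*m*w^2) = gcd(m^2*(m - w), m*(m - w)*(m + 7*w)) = -m^2 + m*w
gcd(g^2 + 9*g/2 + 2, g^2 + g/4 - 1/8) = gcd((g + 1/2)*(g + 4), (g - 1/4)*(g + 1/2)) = g + 1/2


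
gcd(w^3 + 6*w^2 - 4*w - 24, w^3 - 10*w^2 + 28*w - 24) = w - 2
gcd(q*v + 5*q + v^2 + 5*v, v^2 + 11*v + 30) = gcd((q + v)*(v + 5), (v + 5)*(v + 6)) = v + 5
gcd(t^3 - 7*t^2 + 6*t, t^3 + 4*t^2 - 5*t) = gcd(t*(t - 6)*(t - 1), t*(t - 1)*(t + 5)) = t^2 - t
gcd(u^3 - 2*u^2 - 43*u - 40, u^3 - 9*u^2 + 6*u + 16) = u^2 - 7*u - 8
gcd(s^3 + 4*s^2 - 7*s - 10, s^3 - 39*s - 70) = s + 5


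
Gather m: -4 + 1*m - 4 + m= 2*m - 8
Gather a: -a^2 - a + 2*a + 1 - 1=-a^2 + a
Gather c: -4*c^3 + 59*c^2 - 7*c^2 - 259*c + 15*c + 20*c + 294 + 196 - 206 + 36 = -4*c^3 + 52*c^2 - 224*c + 320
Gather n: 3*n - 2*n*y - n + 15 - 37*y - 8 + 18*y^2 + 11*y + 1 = n*(2 - 2*y) + 18*y^2 - 26*y + 8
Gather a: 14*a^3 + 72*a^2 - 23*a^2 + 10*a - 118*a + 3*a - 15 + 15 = 14*a^3 + 49*a^2 - 105*a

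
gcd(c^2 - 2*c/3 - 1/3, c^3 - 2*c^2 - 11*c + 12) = c - 1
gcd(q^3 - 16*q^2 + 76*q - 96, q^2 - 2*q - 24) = q - 6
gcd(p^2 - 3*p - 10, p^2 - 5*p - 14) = p + 2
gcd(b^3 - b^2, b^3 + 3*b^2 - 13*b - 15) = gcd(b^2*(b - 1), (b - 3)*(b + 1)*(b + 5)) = 1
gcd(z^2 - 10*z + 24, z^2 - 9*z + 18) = z - 6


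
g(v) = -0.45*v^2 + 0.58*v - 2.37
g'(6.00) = -4.82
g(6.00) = -15.09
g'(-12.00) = 11.38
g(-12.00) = -74.13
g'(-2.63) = 2.95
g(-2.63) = -7.01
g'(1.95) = -1.18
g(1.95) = -2.95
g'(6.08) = -4.89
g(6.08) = -15.48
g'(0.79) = -0.13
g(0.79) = -2.19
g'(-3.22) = 3.48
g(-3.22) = -8.90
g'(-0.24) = 0.80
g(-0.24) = -2.54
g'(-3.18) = 3.44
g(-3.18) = -8.76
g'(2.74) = -1.89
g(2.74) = -4.16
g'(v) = 0.58 - 0.9*v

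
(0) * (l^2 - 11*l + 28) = 0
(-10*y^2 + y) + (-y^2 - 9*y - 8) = -11*y^2 - 8*y - 8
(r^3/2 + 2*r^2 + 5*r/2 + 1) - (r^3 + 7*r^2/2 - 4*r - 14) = -r^3/2 - 3*r^2/2 + 13*r/2 + 15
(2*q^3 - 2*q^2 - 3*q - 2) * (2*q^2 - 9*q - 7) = 4*q^5 - 22*q^4 - 2*q^3 + 37*q^2 + 39*q + 14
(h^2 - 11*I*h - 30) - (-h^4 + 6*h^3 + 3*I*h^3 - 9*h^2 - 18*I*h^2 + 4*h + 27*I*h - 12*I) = h^4 - 6*h^3 - 3*I*h^3 + 10*h^2 + 18*I*h^2 - 4*h - 38*I*h - 30 + 12*I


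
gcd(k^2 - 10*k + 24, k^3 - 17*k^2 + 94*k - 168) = k^2 - 10*k + 24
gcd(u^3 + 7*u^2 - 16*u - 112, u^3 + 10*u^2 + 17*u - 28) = u^2 + 11*u + 28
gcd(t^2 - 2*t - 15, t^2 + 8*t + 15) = t + 3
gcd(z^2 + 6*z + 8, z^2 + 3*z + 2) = z + 2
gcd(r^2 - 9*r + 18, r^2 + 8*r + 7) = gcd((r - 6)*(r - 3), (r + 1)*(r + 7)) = 1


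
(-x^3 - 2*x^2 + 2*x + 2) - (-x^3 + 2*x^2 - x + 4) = -4*x^2 + 3*x - 2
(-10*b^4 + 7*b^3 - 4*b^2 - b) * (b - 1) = -10*b^5 + 17*b^4 - 11*b^3 + 3*b^2 + b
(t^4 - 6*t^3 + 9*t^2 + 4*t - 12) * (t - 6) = t^5 - 12*t^4 + 45*t^3 - 50*t^2 - 36*t + 72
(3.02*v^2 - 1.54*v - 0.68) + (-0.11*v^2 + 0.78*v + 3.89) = 2.91*v^2 - 0.76*v + 3.21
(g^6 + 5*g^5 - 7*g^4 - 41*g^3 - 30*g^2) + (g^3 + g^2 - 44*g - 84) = g^6 + 5*g^5 - 7*g^4 - 40*g^3 - 29*g^2 - 44*g - 84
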